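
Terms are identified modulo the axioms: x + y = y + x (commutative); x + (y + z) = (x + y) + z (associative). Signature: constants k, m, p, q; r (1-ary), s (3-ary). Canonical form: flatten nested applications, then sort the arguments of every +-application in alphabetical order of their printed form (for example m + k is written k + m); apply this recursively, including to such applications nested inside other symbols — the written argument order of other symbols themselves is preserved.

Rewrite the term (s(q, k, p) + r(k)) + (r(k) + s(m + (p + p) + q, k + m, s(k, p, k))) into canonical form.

Flatten:  s(q, k, p) + r(k) + r(k) + s(m + (p + p) + q, k + m, s(k, p, k))
Inside:  s(m + (p + p) + q, k + m, s(k, p, k))  →  s(m + p + p + q, k + m, s(k, p, k))
Sort arguments:  r(k) + r(k) + s(m + p + p + q, k + m, s(k, p, k)) + s(q, k, p)

Answer: r(k) + r(k) + s(m + p + p + q, k + m, s(k, p, k)) + s(q, k, p)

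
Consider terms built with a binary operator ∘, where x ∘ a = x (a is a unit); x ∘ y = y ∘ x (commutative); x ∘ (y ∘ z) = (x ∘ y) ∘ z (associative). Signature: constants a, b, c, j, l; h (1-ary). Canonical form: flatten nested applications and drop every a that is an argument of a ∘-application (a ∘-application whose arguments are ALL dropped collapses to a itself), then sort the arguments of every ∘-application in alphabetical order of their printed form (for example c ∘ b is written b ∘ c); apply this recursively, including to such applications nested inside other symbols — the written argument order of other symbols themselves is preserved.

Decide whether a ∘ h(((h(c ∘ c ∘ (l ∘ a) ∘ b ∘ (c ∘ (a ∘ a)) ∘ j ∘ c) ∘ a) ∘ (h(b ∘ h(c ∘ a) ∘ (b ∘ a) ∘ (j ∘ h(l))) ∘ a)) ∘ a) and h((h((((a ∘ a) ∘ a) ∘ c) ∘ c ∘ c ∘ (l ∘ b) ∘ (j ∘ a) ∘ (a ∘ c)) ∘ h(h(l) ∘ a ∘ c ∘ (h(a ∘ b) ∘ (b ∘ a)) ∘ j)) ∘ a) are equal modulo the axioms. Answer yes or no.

Answer: no — h(h(b ∘ b ∘ h(c) ∘ h(l) ∘ j) ∘ h(b ∘ c ∘ c ∘ c ∘ c ∘ j ∘ l)) vs h(h(b ∘ c ∘ c ∘ c ∘ c ∘ j ∘ l) ∘ h(b ∘ c ∘ h(b) ∘ h(l) ∘ j))

Derivation:
Left:  a ∘ h(((h(c ∘ c ∘ (l ∘ a) ∘ b ∘ (c ∘ (a ∘ a)) ∘ j ∘ c) ∘ a) ∘ (h(b ∘ h(c ∘ a) ∘ (b ∘ a) ∘ (j ∘ h(l))) ∘ a)) ∘ a)
  Inside:  h(((h(c ∘ c ∘ (l ∘ a) ∘ b ∘ (c ∘ (a ∘ a)) ∘ j ∘ c) ∘ a) ∘ (h(b ∘ h(c ∘ a) ∘ (b ∘ a) ∘ (j ∘ h(l))) ∘ a)) ∘ a)  →  h(h(b ∘ b ∘ h(c) ∘ h(l) ∘ j) ∘ h(b ∘ c ∘ c ∘ c ∘ c ∘ j ∘ l))
  Unit:  drop a
  Sort arguments:  h(h(b ∘ b ∘ h(c) ∘ h(l) ∘ j) ∘ h(b ∘ c ∘ c ∘ c ∘ c ∘ j ∘ l))
Right:  h((h((((a ∘ a) ∘ a) ∘ c) ∘ c ∘ c ∘ (l ∘ b) ∘ (j ∘ a) ∘ (a ∘ c)) ∘ h(h(l) ∘ a ∘ c ∘ (h(a ∘ b) ∘ (b ∘ a)) ∘ j)) ∘ a)
  Descend into:  (h((((a ∘ a) ∘ a) ∘ c) ∘ c ∘ c ∘ (l ∘ b) ∘ (j ∘ a) ∘ (a ∘ c)) ∘ h(h(l) ∘ a ∘ c ∘ (h(a ∘ b) ∘ (b ∘ a)) ∘ j)) ∘ a
  Un-nest:  h((((a ∘ a) ∘ a) ∘ c) ∘ c ∘ c ∘ (l ∘ b) ∘ (j ∘ a) ∘ (a ∘ c)) ∘ h(h(l) ∘ a ∘ c ∘ (h(a ∘ b) ∘ (b ∘ a)) ∘ j) ∘ a
  Canonicalize subterm:  h((((a ∘ a) ∘ a) ∘ c) ∘ c ∘ c ∘ (l ∘ b) ∘ (j ∘ a) ∘ (a ∘ c))  →  h(b ∘ c ∘ c ∘ c ∘ c ∘ j ∘ l)
  Inside:  h(h(l) ∘ a ∘ c ∘ (h(a ∘ b) ∘ (b ∘ a)) ∘ j)  →  h(b ∘ c ∘ h(b) ∘ h(l) ∘ j)
  Drop the unit:  drop a
  Sort:  h(b ∘ c ∘ c ∘ c ∘ c ∘ j ∘ l) ∘ h(b ∘ c ∘ h(b) ∘ h(l) ∘ j)
  Rebuild:  h(h(b ∘ c ∘ c ∘ c ∘ c ∘ j ∘ l) ∘ h(b ∘ c ∘ h(b) ∘ h(l) ∘ j))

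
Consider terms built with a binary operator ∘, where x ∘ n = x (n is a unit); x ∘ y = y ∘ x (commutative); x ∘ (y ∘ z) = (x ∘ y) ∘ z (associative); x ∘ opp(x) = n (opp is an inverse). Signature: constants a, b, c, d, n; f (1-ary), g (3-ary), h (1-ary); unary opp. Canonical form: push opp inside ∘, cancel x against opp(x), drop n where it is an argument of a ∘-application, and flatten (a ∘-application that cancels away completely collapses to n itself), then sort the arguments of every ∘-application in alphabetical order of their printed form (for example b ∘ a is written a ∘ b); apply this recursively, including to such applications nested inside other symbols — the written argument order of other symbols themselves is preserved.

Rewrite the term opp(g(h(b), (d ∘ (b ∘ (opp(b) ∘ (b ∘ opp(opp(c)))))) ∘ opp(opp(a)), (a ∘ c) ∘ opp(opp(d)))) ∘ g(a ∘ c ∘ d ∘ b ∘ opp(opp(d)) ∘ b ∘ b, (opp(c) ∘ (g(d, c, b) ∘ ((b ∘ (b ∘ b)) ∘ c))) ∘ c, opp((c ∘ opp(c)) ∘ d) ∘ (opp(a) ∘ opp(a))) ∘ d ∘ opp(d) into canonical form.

Answer: g(a ∘ b ∘ b ∘ b ∘ c ∘ d ∘ d, b ∘ b ∘ b ∘ c ∘ g(d, c, b), opp(a) ∘ opp(a) ∘ opp(d)) ∘ opp(g(h(b), a ∘ b ∘ c ∘ d, a ∘ c ∘ d))

Derivation:
Push opp inside:  distribute opp over ∘ and collapse double opp
Cancel:  d cancels
Combine occurrences:  opp(g(h(b), a ∘ b ∘ c ∘ d, a ∘ c ∘ d)) ∘ g(a ∘ b ∘ b ∘ b ∘ c ∘ d ∘ d, b ∘ b ∘ b ∘ c ∘ g(d, c, b), opp(a) ∘ opp(a) ∘ opp(d))
Order the arguments:  g(a ∘ b ∘ b ∘ b ∘ c ∘ d ∘ d, b ∘ b ∘ b ∘ c ∘ g(d, c, b), opp(a) ∘ opp(a) ∘ opp(d)) ∘ opp(g(h(b), a ∘ b ∘ c ∘ d, a ∘ c ∘ d))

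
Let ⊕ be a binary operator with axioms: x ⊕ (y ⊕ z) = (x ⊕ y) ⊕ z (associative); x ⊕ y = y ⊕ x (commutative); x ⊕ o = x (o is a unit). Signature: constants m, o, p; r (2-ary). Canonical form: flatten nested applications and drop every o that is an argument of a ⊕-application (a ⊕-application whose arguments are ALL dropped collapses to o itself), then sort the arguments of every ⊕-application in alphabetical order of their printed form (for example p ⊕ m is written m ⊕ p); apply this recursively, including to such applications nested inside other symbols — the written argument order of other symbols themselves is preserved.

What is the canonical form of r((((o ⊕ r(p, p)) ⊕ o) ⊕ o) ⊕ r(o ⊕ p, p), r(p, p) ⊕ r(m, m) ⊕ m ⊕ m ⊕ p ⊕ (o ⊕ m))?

Answer: r(r(p, p) ⊕ r(p, p), m ⊕ m ⊕ m ⊕ p ⊕ r(m, m) ⊕ r(p, p))

Derivation:
Focus inside:  (((o ⊕ r(p, p)) ⊕ o) ⊕ o) ⊕ r(o ⊕ p, p)
Flatten:  o ⊕ r(p, p) ⊕ o ⊕ o ⊕ r(o ⊕ p, p)
Inside:  r(o ⊕ p, p)  →  r(p, p)
Drop the unit:  drop o (×3)
Order the arguments:  r(p, p) ⊕ r(p, p)
Put back:  r(r(p, p) ⊕ r(p, p), m ⊕ m ⊕ m ⊕ p ⊕ r(m, m) ⊕ r(p, p))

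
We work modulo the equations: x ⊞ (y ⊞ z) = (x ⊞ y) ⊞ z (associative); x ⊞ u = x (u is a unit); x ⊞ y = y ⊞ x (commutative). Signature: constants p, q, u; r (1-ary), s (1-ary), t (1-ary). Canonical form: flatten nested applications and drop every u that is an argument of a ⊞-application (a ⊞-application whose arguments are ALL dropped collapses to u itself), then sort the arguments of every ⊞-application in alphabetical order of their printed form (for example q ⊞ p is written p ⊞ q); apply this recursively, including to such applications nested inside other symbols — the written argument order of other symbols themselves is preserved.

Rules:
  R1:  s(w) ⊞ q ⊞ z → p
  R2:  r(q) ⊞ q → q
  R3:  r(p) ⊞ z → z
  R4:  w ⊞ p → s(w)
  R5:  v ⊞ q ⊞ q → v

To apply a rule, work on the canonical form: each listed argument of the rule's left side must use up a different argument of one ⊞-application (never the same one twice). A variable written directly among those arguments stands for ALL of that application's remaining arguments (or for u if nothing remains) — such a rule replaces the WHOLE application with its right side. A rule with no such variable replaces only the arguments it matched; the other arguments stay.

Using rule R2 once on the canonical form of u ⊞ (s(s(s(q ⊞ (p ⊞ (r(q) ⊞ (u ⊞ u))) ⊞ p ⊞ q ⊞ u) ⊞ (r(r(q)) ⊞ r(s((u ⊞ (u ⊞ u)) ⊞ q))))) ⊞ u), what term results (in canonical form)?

Canonical form:  s(s(r(r(q)) ⊞ r(s(q)) ⊞ s(p ⊞ p ⊞ q ⊞ q ⊞ r(q))))
Match R2:  consume q, r(q)
Giving:  s(s(r(r(q)) ⊞ r(s(q)) ⊞ s(p ⊞ p ⊞ q ⊞ q)))

Answer: s(s(r(r(q)) ⊞ r(s(q)) ⊞ s(p ⊞ p ⊞ q ⊞ q)))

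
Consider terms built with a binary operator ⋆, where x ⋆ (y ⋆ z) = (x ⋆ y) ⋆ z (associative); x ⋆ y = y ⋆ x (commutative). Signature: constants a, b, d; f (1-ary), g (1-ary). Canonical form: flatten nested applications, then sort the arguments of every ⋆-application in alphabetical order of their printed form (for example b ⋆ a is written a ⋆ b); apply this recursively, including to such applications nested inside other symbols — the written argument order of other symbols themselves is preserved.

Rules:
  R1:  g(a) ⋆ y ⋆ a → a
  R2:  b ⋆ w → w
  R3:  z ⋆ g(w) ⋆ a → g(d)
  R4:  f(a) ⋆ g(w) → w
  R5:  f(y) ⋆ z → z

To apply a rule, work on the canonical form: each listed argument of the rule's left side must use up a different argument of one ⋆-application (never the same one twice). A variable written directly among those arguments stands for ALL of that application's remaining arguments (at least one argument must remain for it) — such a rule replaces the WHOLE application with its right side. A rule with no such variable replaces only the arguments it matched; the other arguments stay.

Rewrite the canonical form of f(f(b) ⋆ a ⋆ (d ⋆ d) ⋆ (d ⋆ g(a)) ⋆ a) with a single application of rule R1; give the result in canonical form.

Answer: f(a)

Derivation:
Canonical form:  f(a ⋆ a ⋆ d ⋆ d ⋆ d ⋆ f(b) ⋆ g(a))
R1 matches:  uses a, g(a);  y := a ⋆ d ⋆ d ⋆ d ⋆ f(b)
The extension variable absorbs all remaining arguments, so the whole application is rewritten.
Result:  f(a)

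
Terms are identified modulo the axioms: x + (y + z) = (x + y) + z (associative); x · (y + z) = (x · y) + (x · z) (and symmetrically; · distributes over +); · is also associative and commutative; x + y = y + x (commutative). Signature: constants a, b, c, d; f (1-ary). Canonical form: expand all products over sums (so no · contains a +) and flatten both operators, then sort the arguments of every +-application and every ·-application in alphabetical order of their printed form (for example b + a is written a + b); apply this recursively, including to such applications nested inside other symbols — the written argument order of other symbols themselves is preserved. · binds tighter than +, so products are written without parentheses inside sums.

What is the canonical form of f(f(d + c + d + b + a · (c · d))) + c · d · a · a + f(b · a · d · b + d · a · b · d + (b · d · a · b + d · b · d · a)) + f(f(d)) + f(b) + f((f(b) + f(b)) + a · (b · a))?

Answer: a · a · c · d + f(a · a · b + f(b) + f(b)) + f(a · b · b · d + a · b · b · d + a · b · d · d + a · b · d · d) + f(b) + f(f(a · c · d + b + c + d + d)) + f(f(d))

Derivation:
Merge nested applications:  f(f(a · c · d + b + c + d + d)) + a · a · c · d + f(a · b · b · d + a · b · b · d + a · b · d · d + a · b · d · d) + f(f(d)) + f(b) + f(a · a · b + f(b) + f(b))
Order the arguments:  a · a · c · d + f(a · a · b + f(b) + f(b)) + f(a · b · b · d + a · b · b · d + a · b · d · d + a · b · d · d) + f(b) + f(f(a · c · d + b + c + d + d)) + f(f(d))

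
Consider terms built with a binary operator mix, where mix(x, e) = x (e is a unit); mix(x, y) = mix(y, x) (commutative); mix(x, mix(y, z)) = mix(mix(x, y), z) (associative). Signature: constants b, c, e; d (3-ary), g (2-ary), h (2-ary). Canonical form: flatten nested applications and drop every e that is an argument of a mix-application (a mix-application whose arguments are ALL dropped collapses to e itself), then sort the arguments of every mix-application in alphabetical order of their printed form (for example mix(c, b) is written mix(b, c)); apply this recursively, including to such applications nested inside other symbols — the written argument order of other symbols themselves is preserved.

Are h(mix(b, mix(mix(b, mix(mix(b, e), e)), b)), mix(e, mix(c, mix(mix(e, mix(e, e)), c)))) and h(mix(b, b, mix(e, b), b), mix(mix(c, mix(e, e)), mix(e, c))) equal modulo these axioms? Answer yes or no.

Left:  h(mix(b, mix(mix(b, mix(mix(b, e), e)), b)), mix(e, mix(c, mix(mix(e, mix(e, e)), c))))
  Work inside:  mix(e, mix(c, mix(mix(e, mix(e, e)), c)))
  Un-nest:  mix(e, c, e, e, e, c)
  Units out:  drop e (×4)
  Sort:  mix(c, c)
  Rebuild:  h(mix(b, b, b, b), mix(c, c))
Right:  h(mix(b, b, mix(e, b), b), mix(mix(c, mix(e, e)), mix(e, c)))
  Descend into:  mix(mix(c, mix(e, e)), mix(e, c))
  Un-nest:  mix(c, e, e, e, c)
  Drop the unit:  drop e (×3)
  Sort arguments:  mix(c, c)
  Reassemble:  h(mix(b, b, b, b), mix(c, c))

Answer: yes — both canonical forms are h(mix(b, b, b, b), mix(c, c))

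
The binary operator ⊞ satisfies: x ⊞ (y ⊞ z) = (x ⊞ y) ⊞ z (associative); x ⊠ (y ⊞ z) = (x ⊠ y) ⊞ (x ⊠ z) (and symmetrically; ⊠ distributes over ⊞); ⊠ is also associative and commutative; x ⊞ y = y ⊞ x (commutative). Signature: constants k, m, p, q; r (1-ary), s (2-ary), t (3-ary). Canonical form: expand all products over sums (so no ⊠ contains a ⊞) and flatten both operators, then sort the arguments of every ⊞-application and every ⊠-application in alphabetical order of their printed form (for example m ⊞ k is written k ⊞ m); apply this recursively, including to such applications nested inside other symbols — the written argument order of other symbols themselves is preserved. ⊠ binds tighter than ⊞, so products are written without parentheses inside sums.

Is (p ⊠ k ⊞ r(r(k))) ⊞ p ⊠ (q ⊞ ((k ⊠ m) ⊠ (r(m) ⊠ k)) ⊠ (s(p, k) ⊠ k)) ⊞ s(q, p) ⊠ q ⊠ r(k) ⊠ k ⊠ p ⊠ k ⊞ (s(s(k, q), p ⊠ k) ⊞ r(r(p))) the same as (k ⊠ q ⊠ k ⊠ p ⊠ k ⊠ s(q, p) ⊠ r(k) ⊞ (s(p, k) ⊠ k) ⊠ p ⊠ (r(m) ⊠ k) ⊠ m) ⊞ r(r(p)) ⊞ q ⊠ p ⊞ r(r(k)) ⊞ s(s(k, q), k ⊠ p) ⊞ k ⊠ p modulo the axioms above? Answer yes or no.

Left:  (p ⊠ k ⊞ r(r(k))) ⊞ p ⊠ (q ⊞ ((k ⊠ m) ⊠ (r(m) ⊠ k)) ⊠ (s(p, k) ⊠ k)) ⊞ s(q, p) ⊠ q ⊠ r(k) ⊠ k ⊠ p ⊠ k ⊞ (s(s(k, q), p ⊠ k) ⊞ r(r(p)))
  Distribute:  k ⊠ p ⊞ r(r(k)) ⊞ p ⊠ q ⊞ k ⊠ k ⊠ k ⊠ m ⊠ p ⊠ r(m) ⊠ s(p, k) ⊞ k ⊠ k ⊠ p ⊠ q ⊠ r(k) ⊠ s(q, p) ⊞ s(s(k, q), k ⊠ p) ⊞ r(r(p))
  Order the arguments:  k ⊠ k ⊠ k ⊠ m ⊠ p ⊠ r(m) ⊠ s(p, k) ⊞ k ⊠ k ⊠ p ⊠ q ⊠ r(k) ⊠ s(q, p) ⊞ k ⊠ p ⊞ p ⊠ q ⊞ r(r(k)) ⊞ r(r(p)) ⊞ s(s(k, q), k ⊠ p)
Right:  (k ⊠ q ⊠ k ⊠ p ⊠ k ⊠ s(q, p) ⊠ r(k) ⊞ (s(p, k) ⊠ k) ⊠ p ⊠ (r(m) ⊠ k) ⊠ m) ⊞ r(r(p)) ⊞ q ⊠ p ⊞ r(r(k)) ⊞ s(s(k, q), k ⊠ p) ⊞ k ⊠ p
  Flatten:  k ⊠ k ⊠ k ⊠ p ⊠ q ⊠ r(k) ⊠ s(q, p) ⊞ k ⊠ k ⊠ m ⊠ p ⊠ r(m) ⊠ s(p, k) ⊞ r(r(p)) ⊞ p ⊠ q ⊞ r(r(k)) ⊞ s(s(k, q), k ⊠ p) ⊞ k ⊠ p
  Order the arguments:  k ⊠ k ⊠ k ⊠ p ⊠ q ⊠ r(k) ⊠ s(q, p) ⊞ k ⊠ k ⊠ m ⊠ p ⊠ r(m) ⊠ s(p, k) ⊞ k ⊠ p ⊞ p ⊠ q ⊞ r(r(k)) ⊞ r(r(p)) ⊞ s(s(k, q), k ⊠ p)

Answer: no — k ⊠ k ⊠ k ⊠ m ⊠ p ⊠ r(m) ⊠ s(p, k) ⊞ k ⊠ k ⊠ p ⊠ q ⊠ r(k) ⊠ s(q, p) ⊞ k ⊠ p ⊞ p ⊠ q ⊞ r(r(k)) ⊞ r(r(p)) ⊞ s(s(k, q), k ⊠ p) vs k ⊠ k ⊠ k ⊠ p ⊠ q ⊠ r(k) ⊠ s(q, p) ⊞ k ⊠ k ⊠ m ⊠ p ⊠ r(m) ⊠ s(p, k) ⊞ k ⊠ p ⊞ p ⊠ q ⊞ r(r(k)) ⊞ r(r(p)) ⊞ s(s(k, q), k ⊠ p)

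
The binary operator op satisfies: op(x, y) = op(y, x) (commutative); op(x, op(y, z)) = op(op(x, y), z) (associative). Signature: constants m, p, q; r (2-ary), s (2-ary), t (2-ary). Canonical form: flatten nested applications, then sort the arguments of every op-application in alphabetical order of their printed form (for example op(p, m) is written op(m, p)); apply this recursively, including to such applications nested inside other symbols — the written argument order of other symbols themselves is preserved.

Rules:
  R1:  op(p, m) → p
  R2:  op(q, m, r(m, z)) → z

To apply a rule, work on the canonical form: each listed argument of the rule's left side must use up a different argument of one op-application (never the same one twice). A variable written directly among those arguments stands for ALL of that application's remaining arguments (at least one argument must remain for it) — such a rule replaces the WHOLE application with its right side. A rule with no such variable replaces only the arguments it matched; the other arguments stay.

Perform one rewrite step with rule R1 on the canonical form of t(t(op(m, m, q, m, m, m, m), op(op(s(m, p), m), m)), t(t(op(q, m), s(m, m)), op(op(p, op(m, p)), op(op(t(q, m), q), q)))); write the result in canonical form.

Answer: t(t(op(m, m, m, m, m, m, q), op(m, m, s(m, p))), t(t(op(m, q), s(m, m)), op(p, p, q, q, t(q, m))))

Derivation:
Canonical form:  t(t(op(m, m, m, m, m, m, q), op(m, m, s(m, p))), t(t(op(m, q), s(m, m)), op(m, p, p, q, q, t(q, m))))
Match R1:  consume m, p
Result:  t(t(op(m, m, m, m, m, m, q), op(m, m, s(m, p))), t(t(op(m, q), s(m, m)), op(p, p, q, q, t(q, m))))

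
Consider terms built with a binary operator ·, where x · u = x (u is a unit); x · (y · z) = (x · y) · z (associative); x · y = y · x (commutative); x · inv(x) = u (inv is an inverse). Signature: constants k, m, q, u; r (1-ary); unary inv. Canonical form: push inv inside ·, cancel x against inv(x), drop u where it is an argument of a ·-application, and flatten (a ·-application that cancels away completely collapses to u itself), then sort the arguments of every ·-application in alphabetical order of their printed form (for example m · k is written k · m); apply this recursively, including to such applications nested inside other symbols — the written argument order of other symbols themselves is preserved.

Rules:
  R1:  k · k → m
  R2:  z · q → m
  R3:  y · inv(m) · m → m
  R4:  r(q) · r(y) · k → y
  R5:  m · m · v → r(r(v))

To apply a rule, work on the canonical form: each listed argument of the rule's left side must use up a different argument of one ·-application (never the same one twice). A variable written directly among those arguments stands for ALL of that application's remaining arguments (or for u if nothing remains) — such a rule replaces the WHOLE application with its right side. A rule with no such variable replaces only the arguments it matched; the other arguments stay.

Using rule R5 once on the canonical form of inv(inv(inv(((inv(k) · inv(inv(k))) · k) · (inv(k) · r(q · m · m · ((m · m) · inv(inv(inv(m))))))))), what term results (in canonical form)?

Canonical form:  inv(r(m · m · m · q))
Apply R5:  consuming m, m;  v := m · q
Every leftover argument binds to the variable; the entire application is replaced.
New term:  inv(r(r(r(m · q))))

Answer: inv(r(r(r(m · q))))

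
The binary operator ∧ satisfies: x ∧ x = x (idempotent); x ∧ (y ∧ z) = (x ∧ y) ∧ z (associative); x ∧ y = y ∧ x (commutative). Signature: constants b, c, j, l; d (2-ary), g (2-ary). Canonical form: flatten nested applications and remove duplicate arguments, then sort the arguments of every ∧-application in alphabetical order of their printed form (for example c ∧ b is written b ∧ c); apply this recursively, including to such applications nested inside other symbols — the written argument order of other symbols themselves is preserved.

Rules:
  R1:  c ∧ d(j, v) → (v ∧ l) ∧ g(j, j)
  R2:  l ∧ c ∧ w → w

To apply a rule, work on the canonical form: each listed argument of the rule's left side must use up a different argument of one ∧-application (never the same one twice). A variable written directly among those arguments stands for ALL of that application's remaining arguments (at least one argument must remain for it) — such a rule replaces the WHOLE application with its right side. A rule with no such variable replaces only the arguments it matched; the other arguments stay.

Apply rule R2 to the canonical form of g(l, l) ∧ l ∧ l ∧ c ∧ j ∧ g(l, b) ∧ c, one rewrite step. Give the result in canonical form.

Answer: g(l, b) ∧ g(l, l) ∧ j

Derivation:
Canonical form:  c ∧ g(l, b) ∧ g(l, l) ∧ j ∧ l
Match R2:  consume c, l;  w := g(l, b) ∧ g(l, l) ∧ j
Every leftover argument binds to the variable; the entire application is replaced.
Giving:  g(l, b) ∧ g(l, l) ∧ j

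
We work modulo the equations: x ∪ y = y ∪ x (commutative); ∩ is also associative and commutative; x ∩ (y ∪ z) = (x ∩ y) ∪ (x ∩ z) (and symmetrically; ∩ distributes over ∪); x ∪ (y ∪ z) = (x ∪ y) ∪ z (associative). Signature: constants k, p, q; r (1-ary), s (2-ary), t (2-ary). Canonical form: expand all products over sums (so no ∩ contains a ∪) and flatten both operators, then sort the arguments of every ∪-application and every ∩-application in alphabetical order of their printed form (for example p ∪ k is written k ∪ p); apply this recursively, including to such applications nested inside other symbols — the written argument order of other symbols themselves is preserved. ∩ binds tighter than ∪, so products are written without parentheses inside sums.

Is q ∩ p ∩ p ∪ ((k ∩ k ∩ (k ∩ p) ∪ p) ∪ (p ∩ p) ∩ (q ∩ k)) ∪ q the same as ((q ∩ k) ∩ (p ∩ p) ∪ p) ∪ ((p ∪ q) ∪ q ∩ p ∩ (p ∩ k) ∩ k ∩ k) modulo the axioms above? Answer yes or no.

Answer: no — k ∩ k ∩ k ∩ p ∪ k ∩ p ∩ p ∩ q ∪ p ∪ p ∩ p ∩ q ∪ q vs k ∩ k ∩ k ∩ p ∩ p ∩ q ∪ k ∩ p ∩ p ∩ q ∪ p ∪ p ∪ q

Derivation:
Left:  q ∩ p ∩ p ∪ ((k ∩ k ∩ (k ∩ p) ∪ p) ∪ (p ∩ p) ∩ (q ∩ k)) ∪ q
  Merge nested applications:  p ∩ p ∩ q ∪ k ∩ k ∩ k ∩ p ∪ p ∪ k ∩ p ∩ p ∩ q ∪ q
  Order the arguments:  k ∩ k ∩ k ∩ p ∪ k ∩ p ∩ p ∩ q ∪ p ∪ p ∩ p ∩ q ∪ q
Right:  ((q ∩ k) ∩ (p ∩ p) ∪ p) ∪ ((p ∪ q) ∪ q ∩ p ∩ (p ∩ k) ∩ k ∩ k)
  Merge nested applications:  k ∩ p ∩ p ∩ q ∪ p ∪ p ∪ q ∪ k ∩ k ∩ k ∩ p ∩ p ∩ q
  Order the arguments:  k ∩ k ∩ k ∩ p ∩ p ∩ q ∪ k ∩ p ∩ p ∩ q ∪ p ∪ p ∪ q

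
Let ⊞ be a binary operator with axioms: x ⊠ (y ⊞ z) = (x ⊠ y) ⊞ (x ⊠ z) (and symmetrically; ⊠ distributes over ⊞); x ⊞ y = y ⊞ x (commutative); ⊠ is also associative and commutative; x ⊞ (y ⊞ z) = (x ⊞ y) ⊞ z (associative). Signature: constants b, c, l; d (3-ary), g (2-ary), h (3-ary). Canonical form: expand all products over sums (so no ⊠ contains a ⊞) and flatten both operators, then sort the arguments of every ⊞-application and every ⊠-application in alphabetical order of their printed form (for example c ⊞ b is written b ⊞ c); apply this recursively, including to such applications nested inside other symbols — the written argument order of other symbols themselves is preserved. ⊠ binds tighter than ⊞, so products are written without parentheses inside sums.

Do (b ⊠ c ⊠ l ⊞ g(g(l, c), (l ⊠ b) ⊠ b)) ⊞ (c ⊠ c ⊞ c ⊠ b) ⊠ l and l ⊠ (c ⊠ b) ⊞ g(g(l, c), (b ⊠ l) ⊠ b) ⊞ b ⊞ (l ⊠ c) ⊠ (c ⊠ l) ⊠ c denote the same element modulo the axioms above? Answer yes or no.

Answer: no — b ⊠ c ⊠ l ⊞ b ⊠ c ⊠ l ⊞ c ⊠ c ⊠ l ⊞ g(g(l, c), b ⊠ b ⊠ l) vs b ⊞ b ⊠ c ⊠ l ⊞ c ⊠ c ⊠ c ⊠ l ⊠ l ⊞ g(g(l, c), b ⊠ b ⊠ l)

Derivation:
Left:  (b ⊠ c ⊠ l ⊞ g(g(l, c), (l ⊠ b) ⊠ b)) ⊞ (c ⊠ c ⊞ c ⊠ b) ⊠ l
  Expand products over sums:  b ⊠ c ⊠ l ⊞ g(g(l, c), b ⊠ b ⊠ l) ⊞ c ⊠ c ⊠ l ⊞ b ⊠ c ⊠ l
  Sort arguments:  b ⊠ c ⊠ l ⊞ b ⊠ c ⊠ l ⊞ c ⊠ c ⊠ l ⊞ g(g(l, c), b ⊠ b ⊠ l)
Right:  l ⊠ (c ⊠ b) ⊞ g(g(l, c), (b ⊠ l) ⊠ b) ⊞ b ⊞ (l ⊠ c) ⊠ (c ⊠ l) ⊠ c
  Flatten:  b ⊠ c ⊠ l ⊞ g(g(l, c), b ⊠ b ⊠ l) ⊞ b ⊞ c ⊠ c ⊠ c ⊠ l ⊠ l
  Sort:  b ⊞ b ⊠ c ⊠ l ⊞ c ⊠ c ⊠ c ⊠ l ⊠ l ⊞ g(g(l, c), b ⊠ b ⊠ l)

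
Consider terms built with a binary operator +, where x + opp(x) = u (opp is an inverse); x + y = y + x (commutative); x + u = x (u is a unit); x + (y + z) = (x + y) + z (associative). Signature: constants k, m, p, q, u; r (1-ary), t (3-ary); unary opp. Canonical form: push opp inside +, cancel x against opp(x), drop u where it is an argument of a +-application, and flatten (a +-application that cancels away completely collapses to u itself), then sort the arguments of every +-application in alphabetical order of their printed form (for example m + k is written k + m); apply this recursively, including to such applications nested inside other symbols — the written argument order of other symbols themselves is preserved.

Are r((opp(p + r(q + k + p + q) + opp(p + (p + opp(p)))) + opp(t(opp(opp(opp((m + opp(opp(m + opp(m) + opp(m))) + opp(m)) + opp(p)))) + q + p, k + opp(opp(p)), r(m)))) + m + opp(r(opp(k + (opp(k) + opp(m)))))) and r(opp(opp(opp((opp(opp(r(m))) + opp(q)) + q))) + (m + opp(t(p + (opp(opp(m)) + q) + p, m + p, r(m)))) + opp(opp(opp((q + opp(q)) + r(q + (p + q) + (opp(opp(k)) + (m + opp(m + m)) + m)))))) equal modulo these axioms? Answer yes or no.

Answer: no — r(m + opp(r(k + p + q + q)) + opp(r(m)) + opp(t(m + p + p + q, k + p, r(m)))) vs r(m + opp(r(k + p + q + q)) + opp(r(m)) + opp(t(m + p + p + q, m + p, r(m))))

Derivation:
Left:  r((opp(p + r(q + k + p + q) + opp(p + (p + opp(p)))) + opp(t(opp(opp(opp((m + opp(opp(m + opp(m) + opp(m))) + opp(m)) + opp(p)))) + q + p, k + opp(opp(p)), r(m)))) + m + opp(r(opp(k + (opp(k) + opp(m))))))
  Descend into:  (opp(p + r(q + k + p + q) + opp(p + (p + opp(p)))) + opp(t(opp(opp(opp((m + opp(opp(m + opp(m) + opp(m))) + opp(m)) + opp(p)))) + q + p, k + opp(opp(p)), r(m)))) + m + opp(r(opp(k + (opp(k) + opp(m)))))
  Push opp inside:  distribute opp over + and collapse double opp
  Inverses cancel:  p cancels
  Combine occurrences:  opp(r(k + p + q + q)) + opp(t(m + p + p + q, k + p, r(m))) + m + opp(r(m))
  Sort:  m + opp(r(k + p + q + q)) + opp(r(m)) + opp(t(m + p + p + q, k + p, r(m)))
  Put back:  r(m + opp(r(k + p + q + q)) + opp(r(m)) + opp(t(m + p + p + q, k + p, r(m))))
Right:  r(opp(opp(opp((opp(opp(r(m))) + opp(q)) + q))) + (m + opp(t(p + (opp(opp(m)) + q) + p, m + p, r(m)))) + opp(opp(opp((q + opp(q)) + r(q + (p + q) + (opp(opp(k)) + (m + opp(m + m)) + m))))))
  Focus inside:  opp(opp(opp((opp(opp(r(m))) + opp(q)) + q))) + (m + opp(t(p + (opp(opp(m)) + q) + p, m + p, r(m)))) + opp(opp(opp((q + opp(q)) + r(q + (p + q) + (opp(opp(k)) + (m + opp(m + m)) + m)))))
  Push opp inside:  distribute opp over + and collapse double opp
  Inverses cancel:  q cancels
  Collect:  opp(r(m)) + m + opp(t(m + p + p + q, m + p, r(m))) + opp(r(k + p + q + q))
  Sort:  m + opp(r(k + p + q + q)) + opp(r(m)) + opp(t(m + p + p + q, m + p, r(m)))
  Rebuild:  r(m + opp(r(k + p + q + q)) + opp(r(m)) + opp(t(m + p + p + q, m + p, r(m))))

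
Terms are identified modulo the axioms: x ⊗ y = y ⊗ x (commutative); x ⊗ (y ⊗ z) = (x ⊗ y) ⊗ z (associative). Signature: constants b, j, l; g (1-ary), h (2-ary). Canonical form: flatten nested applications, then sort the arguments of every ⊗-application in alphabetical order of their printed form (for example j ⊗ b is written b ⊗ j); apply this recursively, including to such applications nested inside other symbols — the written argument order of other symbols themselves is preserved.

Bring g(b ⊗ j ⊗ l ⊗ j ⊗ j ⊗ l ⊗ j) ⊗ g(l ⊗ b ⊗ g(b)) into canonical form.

Answer: g(b ⊗ g(b) ⊗ l) ⊗ g(b ⊗ j ⊗ j ⊗ j ⊗ j ⊗ l ⊗ l)

Derivation:
Inside:  g(b ⊗ j ⊗ l ⊗ j ⊗ j ⊗ l ⊗ j)  →  g(b ⊗ j ⊗ j ⊗ j ⊗ j ⊗ l ⊗ l)
Inside:  g(l ⊗ b ⊗ g(b))  →  g(b ⊗ g(b) ⊗ l)
Order the arguments:  g(b ⊗ g(b) ⊗ l) ⊗ g(b ⊗ j ⊗ j ⊗ j ⊗ j ⊗ l ⊗ l)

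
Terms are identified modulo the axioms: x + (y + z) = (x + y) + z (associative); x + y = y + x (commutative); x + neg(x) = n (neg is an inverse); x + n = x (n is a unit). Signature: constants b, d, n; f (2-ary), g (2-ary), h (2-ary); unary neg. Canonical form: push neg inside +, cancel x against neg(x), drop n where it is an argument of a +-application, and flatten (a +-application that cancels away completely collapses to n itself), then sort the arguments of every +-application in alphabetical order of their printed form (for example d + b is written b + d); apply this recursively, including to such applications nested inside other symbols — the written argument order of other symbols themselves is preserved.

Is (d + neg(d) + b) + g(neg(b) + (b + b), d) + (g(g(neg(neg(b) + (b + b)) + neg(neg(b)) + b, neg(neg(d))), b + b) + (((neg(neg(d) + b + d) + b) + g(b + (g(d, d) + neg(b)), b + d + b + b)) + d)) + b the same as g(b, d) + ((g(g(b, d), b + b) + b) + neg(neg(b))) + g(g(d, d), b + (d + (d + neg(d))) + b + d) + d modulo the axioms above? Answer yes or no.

Answer: no — b + b + d + g(b, d) + g(g(b, d), b + b) + g(g(d, d), b + b + b + d) vs b + b + d + g(b, d) + g(g(b, d), b + b) + g(g(d, d), b + b + d + d)

Derivation:
Left:  (d + neg(d) + b) + g(neg(b) + (b + b), d) + (g(g(neg(neg(b) + (b + b)) + neg(neg(b)) + b, neg(neg(d))), b + b) + (((neg(neg(d) + b + d) + b) + g(b + (g(d, d) + neg(b)), b + d + b + b)) + d)) + b
  Push neg inside:  distribute neg over + and collapse double neg
  Collect:  d + b + b + g(b, d) + g(g(b, d), b + b) + g(g(d, d), b + b + b + d)
  Sort arguments:  b + b + d + g(b, d) + g(g(b, d), b + b) + g(g(d, d), b + b + b + d)
Right:  g(b, d) + ((g(g(b, d), b + b) + b) + neg(neg(b))) + g(g(d, d), b + (d + (d + neg(d))) + b + d) + d
  Push neg inside:  distribute neg over + and collapse double neg
  Combine occurrences:  g(b, d) + g(g(b, d), b + b) + b + b + g(g(d, d), b + b + d + d) + d
  Sort:  b + b + d + g(b, d) + g(g(b, d), b + b) + g(g(d, d), b + b + d + d)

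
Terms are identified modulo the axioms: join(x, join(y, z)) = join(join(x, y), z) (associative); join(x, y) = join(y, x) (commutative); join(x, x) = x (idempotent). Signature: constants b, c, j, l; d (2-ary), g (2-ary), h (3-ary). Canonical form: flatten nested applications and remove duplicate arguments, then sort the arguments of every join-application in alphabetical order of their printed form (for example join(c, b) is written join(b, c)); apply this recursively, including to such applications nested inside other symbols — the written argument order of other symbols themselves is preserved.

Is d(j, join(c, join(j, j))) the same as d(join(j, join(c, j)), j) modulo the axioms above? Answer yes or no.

Answer: no — d(j, join(c, j)) vs d(join(c, j), j)

Derivation:
Left:  d(j, join(c, join(j, j)))
  Focus inside:  join(c, join(j, j))
  Merge nested applications:  join(c, j, j)
  Deduplicate:  drop duplicate j
  Sort arguments:  join(c, j)
  Reassemble:  d(j, join(c, j))
Right:  d(join(j, join(c, j)), j)
  Descend into:  join(j, join(c, j))
  Merge nested applications:  join(j, c, j)
  Idempotence:  drop duplicate j
  Order the arguments:  join(c, j)
  Rebuild:  d(join(c, j), j)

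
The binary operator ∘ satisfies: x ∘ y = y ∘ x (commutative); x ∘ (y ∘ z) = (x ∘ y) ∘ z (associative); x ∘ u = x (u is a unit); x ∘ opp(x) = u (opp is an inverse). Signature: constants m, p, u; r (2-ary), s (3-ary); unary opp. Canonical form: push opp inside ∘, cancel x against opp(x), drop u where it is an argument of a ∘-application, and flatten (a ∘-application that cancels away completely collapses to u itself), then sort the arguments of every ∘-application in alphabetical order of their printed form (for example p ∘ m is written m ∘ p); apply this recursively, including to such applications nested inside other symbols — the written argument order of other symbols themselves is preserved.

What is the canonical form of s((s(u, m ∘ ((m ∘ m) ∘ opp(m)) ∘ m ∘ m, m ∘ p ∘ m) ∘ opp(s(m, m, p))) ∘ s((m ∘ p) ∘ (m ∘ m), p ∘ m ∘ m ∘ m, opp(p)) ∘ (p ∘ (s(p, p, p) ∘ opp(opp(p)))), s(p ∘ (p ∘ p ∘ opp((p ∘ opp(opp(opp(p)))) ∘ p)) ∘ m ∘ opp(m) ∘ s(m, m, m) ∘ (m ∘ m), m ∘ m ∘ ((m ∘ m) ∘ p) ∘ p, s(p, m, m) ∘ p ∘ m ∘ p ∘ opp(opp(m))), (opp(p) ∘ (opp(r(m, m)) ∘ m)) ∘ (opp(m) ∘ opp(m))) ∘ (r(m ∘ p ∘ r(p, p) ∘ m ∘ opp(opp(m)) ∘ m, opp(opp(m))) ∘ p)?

Push opp inside:  distribute opp over ∘ and collapse double opp
Collect terms:  s(opp(s(m, m, p)) ∘ p ∘ p ∘ s(m ∘ m ∘ m ∘ p, m ∘ m ∘ m ∘ p, opp(p)) ∘ s(p, p, p) ∘ s(u, m ∘ m ∘ m ∘ m, m ∘ m ∘ p), s(m ∘ m ∘ p ∘ p ∘ s(m, m, m), m ∘ m ∘ m ∘ m ∘ p ∘ p, m ∘ m ∘ p ∘ p ∘ s(p, m, m)), opp(m) ∘ opp(p) ∘ opp(r(m, m))) ∘ r(m ∘ m ∘ m ∘ m ∘ p ∘ r(p, p), m) ∘ p
Order the arguments:  p ∘ r(m ∘ m ∘ m ∘ m ∘ p ∘ r(p, p), m) ∘ s(opp(s(m, m, p)) ∘ p ∘ p ∘ s(m ∘ m ∘ m ∘ p, m ∘ m ∘ m ∘ p, opp(p)) ∘ s(p, p, p) ∘ s(u, m ∘ m ∘ m ∘ m, m ∘ m ∘ p), s(m ∘ m ∘ p ∘ p ∘ s(m, m, m), m ∘ m ∘ m ∘ m ∘ p ∘ p, m ∘ m ∘ p ∘ p ∘ s(p, m, m)), opp(m) ∘ opp(p) ∘ opp(r(m, m)))

Answer: p ∘ r(m ∘ m ∘ m ∘ m ∘ p ∘ r(p, p), m) ∘ s(opp(s(m, m, p)) ∘ p ∘ p ∘ s(m ∘ m ∘ m ∘ p, m ∘ m ∘ m ∘ p, opp(p)) ∘ s(p, p, p) ∘ s(u, m ∘ m ∘ m ∘ m, m ∘ m ∘ p), s(m ∘ m ∘ p ∘ p ∘ s(m, m, m), m ∘ m ∘ m ∘ m ∘ p ∘ p, m ∘ m ∘ p ∘ p ∘ s(p, m, m)), opp(m) ∘ opp(p) ∘ opp(r(m, m)))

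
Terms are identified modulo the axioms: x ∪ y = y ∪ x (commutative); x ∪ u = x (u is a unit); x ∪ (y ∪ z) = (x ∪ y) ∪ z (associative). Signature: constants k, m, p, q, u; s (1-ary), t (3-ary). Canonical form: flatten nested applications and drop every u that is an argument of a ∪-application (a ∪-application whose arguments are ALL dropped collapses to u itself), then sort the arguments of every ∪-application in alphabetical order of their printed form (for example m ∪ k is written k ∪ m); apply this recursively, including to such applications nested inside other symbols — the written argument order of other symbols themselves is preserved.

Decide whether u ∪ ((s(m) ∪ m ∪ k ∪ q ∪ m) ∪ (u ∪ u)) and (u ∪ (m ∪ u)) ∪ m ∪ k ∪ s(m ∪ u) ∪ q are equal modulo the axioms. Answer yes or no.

Answer: yes — both canonical forms are k ∪ m ∪ m ∪ q ∪ s(m)

Derivation:
Left:  u ∪ ((s(m) ∪ m ∪ k ∪ q ∪ m) ∪ (u ∪ u))
  Flatten:  u ∪ s(m) ∪ m ∪ k ∪ q ∪ m ∪ u ∪ u
  Units out:  drop u (×3)
  Order the arguments:  k ∪ m ∪ m ∪ q ∪ s(m)
Right:  (u ∪ (m ∪ u)) ∪ m ∪ k ∪ s(m ∪ u) ∪ q
  Flatten:  u ∪ m ∪ u ∪ m ∪ k ∪ s(m ∪ u) ∪ q
  Inside:  s(m ∪ u)  →  s(m)
  Unit:  drop u (×2)
  Sort:  k ∪ m ∪ m ∪ q ∪ s(m)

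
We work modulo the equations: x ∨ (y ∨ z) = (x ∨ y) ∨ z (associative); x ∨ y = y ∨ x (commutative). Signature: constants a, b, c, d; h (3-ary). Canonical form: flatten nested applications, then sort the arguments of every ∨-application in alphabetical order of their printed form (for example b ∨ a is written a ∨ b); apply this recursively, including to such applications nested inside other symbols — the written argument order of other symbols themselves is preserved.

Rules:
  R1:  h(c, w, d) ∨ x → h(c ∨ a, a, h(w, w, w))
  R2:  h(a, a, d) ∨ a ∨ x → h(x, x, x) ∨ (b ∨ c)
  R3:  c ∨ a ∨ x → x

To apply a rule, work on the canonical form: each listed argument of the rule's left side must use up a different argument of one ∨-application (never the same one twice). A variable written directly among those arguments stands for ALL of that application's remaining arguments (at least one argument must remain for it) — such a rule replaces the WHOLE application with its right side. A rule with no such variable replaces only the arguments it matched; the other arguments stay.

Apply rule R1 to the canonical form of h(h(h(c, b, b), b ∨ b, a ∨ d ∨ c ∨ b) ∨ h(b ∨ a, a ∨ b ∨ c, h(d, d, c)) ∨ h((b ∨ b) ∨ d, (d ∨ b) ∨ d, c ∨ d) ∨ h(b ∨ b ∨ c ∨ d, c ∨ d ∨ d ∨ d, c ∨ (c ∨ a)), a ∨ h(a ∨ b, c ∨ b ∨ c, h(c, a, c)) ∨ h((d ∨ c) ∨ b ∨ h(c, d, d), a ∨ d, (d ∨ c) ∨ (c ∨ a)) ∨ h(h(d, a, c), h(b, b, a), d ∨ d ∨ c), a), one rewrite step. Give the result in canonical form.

Answer: h(h(a ∨ b, a ∨ b ∨ c, h(d, d, c)) ∨ h(b ∨ b ∨ c ∨ d, c ∨ d ∨ d ∨ d, a ∨ c ∨ c) ∨ h(b ∨ b ∨ d, b ∨ d ∨ d, c ∨ d) ∨ h(h(c, b, b), b ∨ b, a ∨ b ∨ c ∨ d), a ∨ h(a ∨ b, b ∨ c ∨ c, h(c, a, c)) ∨ h(h(a ∨ c, a, h(d, d, d)), a ∨ d, a ∨ c ∨ c ∨ d) ∨ h(h(d, a, c), h(b, b, a), c ∨ d ∨ d), a)

Derivation:
Canonical form:  h(h(a ∨ b, a ∨ b ∨ c, h(d, d, c)) ∨ h(b ∨ b ∨ c ∨ d, c ∨ d ∨ d ∨ d, a ∨ c ∨ c) ∨ h(b ∨ b ∨ d, b ∨ d ∨ d, c ∨ d) ∨ h(h(c, b, b), b ∨ b, a ∨ b ∨ c ∨ d), a ∨ h(a ∨ b, b ∨ c ∨ c, h(c, a, c)) ∨ h(b ∨ c ∨ d ∨ h(c, d, d), a ∨ d, a ∨ c ∨ c ∨ d) ∨ h(h(d, a, c), h(b, b, a), c ∨ d ∨ d), a)
Match R1:  consume h(c, d, d);  w := d, x := b ∨ c ∨ d
The variable takes the whole remainder — replace the entire application.
New term:  h(h(a ∨ b, a ∨ b ∨ c, h(d, d, c)) ∨ h(b ∨ b ∨ c ∨ d, c ∨ d ∨ d ∨ d, a ∨ c ∨ c) ∨ h(b ∨ b ∨ d, b ∨ d ∨ d, c ∨ d) ∨ h(h(c, b, b), b ∨ b, a ∨ b ∨ c ∨ d), a ∨ h(a ∨ b, b ∨ c ∨ c, h(c, a, c)) ∨ h(h(a ∨ c, a, h(d, d, d)), a ∨ d, a ∨ c ∨ c ∨ d) ∨ h(h(d, a, c), h(b, b, a), c ∨ d ∨ d), a)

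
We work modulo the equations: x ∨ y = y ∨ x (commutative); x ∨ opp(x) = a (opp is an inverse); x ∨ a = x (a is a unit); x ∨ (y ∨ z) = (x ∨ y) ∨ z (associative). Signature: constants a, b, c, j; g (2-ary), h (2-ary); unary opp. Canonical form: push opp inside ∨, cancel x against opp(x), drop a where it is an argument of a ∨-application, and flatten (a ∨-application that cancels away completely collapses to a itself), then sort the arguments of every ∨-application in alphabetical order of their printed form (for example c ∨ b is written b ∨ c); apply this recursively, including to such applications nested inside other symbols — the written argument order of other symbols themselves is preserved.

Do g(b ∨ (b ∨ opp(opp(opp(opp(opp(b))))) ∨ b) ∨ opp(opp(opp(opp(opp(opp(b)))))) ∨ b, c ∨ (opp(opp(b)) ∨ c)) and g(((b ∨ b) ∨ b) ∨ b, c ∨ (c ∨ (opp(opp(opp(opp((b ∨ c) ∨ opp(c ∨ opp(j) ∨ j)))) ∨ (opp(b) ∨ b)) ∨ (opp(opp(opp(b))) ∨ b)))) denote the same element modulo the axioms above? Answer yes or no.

Answer: yes — both canonical forms are g(b ∨ b ∨ b ∨ b, b ∨ c ∨ c)

Derivation:
Left:  g(b ∨ (b ∨ opp(opp(opp(opp(opp(b))))) ∨ b) ∨ opp(opp(opp(opp(opp(opp(b)))))) ∨ b, c ∨ (opp(opp(b)) ∨ c))
  Focus inside:  b ∨ (b ∨ opp(opp(opp(opp(opp(b))))) ∨ b) ∨ opp(opp(opp(opp(opp(opp(b)))))) ∨ b
  Push opp inside:  distribute opp over ∨ and collapse double opp
  Combine occurrences:  b ∨ b ∨ b ∨ b
  Put back:  g(b ∨ b ∨ b ∨ b, b ∨ c ∨ c)
Right:  g(((b ∨ b) ∨ b) ∨ b, c ∨ (c ∨ (opp(opp(opp(opp((b ∨ c) ∨ opp(c ∨ opp(j) ∨ j)))) ∨ (opp(b) ∨ b)) ∨ (opp(opp(opp(b))) ∨ b))))
  Descend into:  c ∨ (c ∨ (opp(opp(opp(opp((b ∨ c) ∨ opp(c ∨ opp(j) ∨ j)))) ∨ (opp(b) ∨ b)) ∨ (opp(opp(opp(b))) ∨ b)))
  Push opp inside:  distribute opp over ∨ and collapse double opp
  Cancel:  j cancels
  Collect:  c ∨ c ∨ b
  Sort arguments:  b ∨ c ∨ c
  Put back:  g(b ∨ b ∨ b ∨ b, b ∨ c ∨ c)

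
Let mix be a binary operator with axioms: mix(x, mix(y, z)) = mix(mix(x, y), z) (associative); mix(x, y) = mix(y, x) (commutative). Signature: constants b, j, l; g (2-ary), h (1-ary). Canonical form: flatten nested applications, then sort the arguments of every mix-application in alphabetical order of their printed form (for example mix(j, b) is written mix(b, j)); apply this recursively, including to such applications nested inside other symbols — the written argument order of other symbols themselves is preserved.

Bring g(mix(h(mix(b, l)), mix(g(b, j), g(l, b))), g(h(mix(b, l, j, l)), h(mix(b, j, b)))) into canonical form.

Answer: g(mix(g(b, j), g(l, b), h(mix(b, l))), g(h(mix(b, j, l, l)), h(mix(b, b, j))))

Derivation:
Descend into:  mix(h(mix(b, l)), mix(g(b, j), g(l, b)))
Merge nested applications:  mix(h(mix(b, l)), g(b, j), g(l, b))
Sort:  mix(g(b, j), g(l, b), h(mix(b, l)))
Put back:  g(mix(g(b, j), g(l, b), h(mix(b, l))), g(h(mix(b, j, l, l)), h(mix(b, b, j))))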